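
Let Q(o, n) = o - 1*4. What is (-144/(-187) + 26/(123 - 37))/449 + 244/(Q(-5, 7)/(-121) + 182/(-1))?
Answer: -106403897217/79475933317 ≈ -1.3388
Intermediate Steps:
Q(o, n) = -4 + o (Q(o, n) = o - 4 = -4 + o)
(-144/(-187) + 26/(123 - 37))/449 + 244/(Q(-5, 7)/(-121) + 182/(-1)) = (-144/(-187) + 26/(123 - 37))/449 + 244/((-4 - 5)/(-121) + 182/(-1)) = (-144*(-1/187) + 26/86)*(1/449) + 244/(-9*(-1/121) + 182*(-1)) = (144/187 + 26*(1/86))*(1/449) + 244/(9/121 - 182) = (144/187 + 13/43)*(1/449) + 244/(-22013/121) = (8623/8041)*(1/449) + 244*(-121/22013) = 8623/3610409 - 29524/22013 = -106403897217/79475933317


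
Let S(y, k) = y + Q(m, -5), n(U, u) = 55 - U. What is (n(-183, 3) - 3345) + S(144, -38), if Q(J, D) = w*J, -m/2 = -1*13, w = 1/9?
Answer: -26641/9 ≈ -2960.1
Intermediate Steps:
w = 1/9 ≈ 0.11111
m = 26 (m = -(-2)*13 = -2*(-13) = 26)
Q(J, D) = J/9
S(y, k) = 26/9 + y (S(y, k) = y + (1/9)*26 = y + 26/9 = 26/9 + y)
(n(-183, 3) - 3345) + S(144, -38) = ((55 - 1*(-183)) - 3345) + (26/9 + 144) = ((55 + 183) - 3345) + 1322/9 = (238 - 3345) + 1322/9 = -3107 + 1322/9 = -26641/9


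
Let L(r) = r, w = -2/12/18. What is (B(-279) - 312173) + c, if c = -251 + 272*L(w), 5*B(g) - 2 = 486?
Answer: -42164404/135 ≈ -3.1233e+5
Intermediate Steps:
w = -1/108 (w = -2*1/12*(1/18) = -⅙*1/18 = -1/108 ≈ -0.0092593)
B(g) = 488/5 (B(g) = ⅖ + (⅕)*486 = ⅖ + 486/5 = 488/5)
c = -6845/27 (c = -251 + 272*(-1/108) = -251 - 68/27 = -6845/27 ≈ -253.52)
(B(-279) - 312173) + c = (488/5 - 312173) - 6845/27 = -1560377/5 - 6845/27 = -42164404/135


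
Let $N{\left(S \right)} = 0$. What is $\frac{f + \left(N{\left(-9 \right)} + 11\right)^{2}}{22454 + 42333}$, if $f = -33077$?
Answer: $- \frac{32956}{64787} \approx -0.50868$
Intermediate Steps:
$\frac{f + \left(N{\left(-9 \right)} + 11\right)^{2}}{22454 + 42333} = \frac{-33077 + \left(0 + 11\right)^{2}}{22454 + 42333} = \frac{-33077 + 11^{2}}{64787} = \left(-33077 + 121\right) \frac{1}{64787} = \left(-32956\right) \frac{1}{64787} = - \frac{32956}{64787}$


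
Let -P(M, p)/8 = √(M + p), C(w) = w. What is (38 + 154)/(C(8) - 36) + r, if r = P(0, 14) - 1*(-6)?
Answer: -6/7 - 8*√14 ≈ -30.790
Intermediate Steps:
P(M, p) = -8*√(M + p)
r = 6 - 8*√14 (r = -8*√(0 + 14) - 1*(-6) = -8*√14 + 6 = 6 - 8*√14 ≈ -23.933)
(38 + 154)/(C(8) - 36) + r = (38 + 154)/(8 - 36) + (6 - 8*√14) = 192/(-28) + (6 - 8*√14) = 192*(-1/28) + (6 - 8*√14) = -48/7 + (6 - 8*√14) = -6/7 - 8*√14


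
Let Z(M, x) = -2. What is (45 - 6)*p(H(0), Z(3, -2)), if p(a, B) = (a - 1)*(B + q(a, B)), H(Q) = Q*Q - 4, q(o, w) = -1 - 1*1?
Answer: 780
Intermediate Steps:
q(o, w) = -2 (q(o, w) = -1 - 1 = -2)
H(Q) = -4 + Q**2 (H(Q) = Q**2 - 4 = -4 + Q**2)
p(a, B) = (-1 + a)*(-2 + B) (p(a, B) = (a - 1)*(B - 2) = (-1 + a)*(-2 + B))
(45 - 6)*p(H(0), Z(3, -2)) = (45 - 6)*(2 - 1*(-2) - 2*(-4 + 0**2) - 2*(-4 + 0**2)) = 39*(2 + 2 - 2*(-4 + 0) - 2*(-4 + 0)) = 39*(2 + 2 - 2*(-4) - 2*(-4)) = 39*(2 + 2 + 8 + 8) = 39*20 = 780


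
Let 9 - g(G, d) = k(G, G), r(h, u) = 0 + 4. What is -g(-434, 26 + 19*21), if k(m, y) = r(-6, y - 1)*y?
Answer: -1745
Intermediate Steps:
r(h, u) = 4
k(m, y) = 4*y
g(G, d) = 9 - 4*G
-g(-434, 26 + 19*21) = -(9 - 4*(-434)) = -(9 + 1736) = -1*1745 = -1745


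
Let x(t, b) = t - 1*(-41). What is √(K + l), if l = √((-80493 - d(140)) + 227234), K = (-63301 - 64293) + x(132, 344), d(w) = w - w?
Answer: √(-127421 + √146741) ≈ 356.42*I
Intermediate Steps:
x(t, b) = 41 + t (x(t, b) = t + 41 = 41 + t)
d(w) = 0
K = -127421 (K = (-63301 - 64293) + (41 + 132) = -127594 + 173 = -127421)
l = √146741 (l = √((-80493 - 1*0) + 227234) = √((-80493 + 0) + 227234) = √(-80493 + 227234) = √146741 ≈ 383.07)
√(K + l) = √(-127421 + √146741)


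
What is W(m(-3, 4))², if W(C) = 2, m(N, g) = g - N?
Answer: 4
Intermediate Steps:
W(m(-3, 4))² = 2² = 4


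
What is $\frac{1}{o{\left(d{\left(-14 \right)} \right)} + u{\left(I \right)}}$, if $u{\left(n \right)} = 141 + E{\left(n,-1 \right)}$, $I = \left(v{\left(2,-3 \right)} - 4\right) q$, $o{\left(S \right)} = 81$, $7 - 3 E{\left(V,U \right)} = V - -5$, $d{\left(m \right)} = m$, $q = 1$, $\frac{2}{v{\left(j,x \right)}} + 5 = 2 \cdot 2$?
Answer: $\frac{3}{674} \approx 0.004451$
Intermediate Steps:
$v{\left(j,x \right)} = -2$ ($v{\left(j,x \right)} = \frac{2}{-5 + 2 \cdot 2} = \frac{2}{-5 + 4} = \frac{2}{-1} = 2 \left(-1\right) = -2$)
$E{\left(V,U \right)} = \frac{2}{3} - \frac{V}{3}$ ($E{\left(V,U \right)} = \frac{7}{3} - \frac{V - -5}{3} = \frac{7}{3} - \frac{V + 5}{3} = \frac{7}{3} - \frac{5 + V}{3} = \frac{7}{3} - \left(\frac{5}{3} + \frac{V}{3}\right) = \frac{2}{3} - \frac{V}{3}$)
$I = -6$ ($I = \left(-2 - 4\right) 1 = \left(-6\right) 1 = -6$)
$u{\left(n \right)} = \frac{425}{3} - \frac{n}{3}$ ($u{\left(n \right)} = 141 - \left(- \frac{2}{3} + \frac{n}{3}\right) = \frac{425}{3} - \frac{n}{3}$)
$\frac{1}{o{\left(d{\left(-14 \right)} \right)} + u{\left(I \right)}} = \frac{1}{81 + \left(\frac{425}{3} - -2\right)} = \frac{1}{81 + \left(\frac{425}{3} + 2\right)} = \frac{1}{81 + \frac{431}{3}} = \frac{1}{\frac{674}{3}} = \frac{3}{674}$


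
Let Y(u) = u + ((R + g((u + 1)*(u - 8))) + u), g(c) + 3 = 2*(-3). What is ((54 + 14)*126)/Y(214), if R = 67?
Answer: 476/27 ≈ 17.630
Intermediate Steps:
g(c) = -9 (g(c) = -3 + 2*(-3) = -3 - 6 = -9)
Y(u) = 58 + 2*u (Y(u) = u + ((67 - 9) + u) = u + (58 + u) = 58 + 2*u)
((54 + 14)*126)/Y(214) = ((54 + 14)*126)/(58 + 2*214) = (68*126)/(58 + 428) = 8568/486 = 8568*(1/486) = 476/27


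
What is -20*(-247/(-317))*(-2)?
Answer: 9880/317 ≈ 31.167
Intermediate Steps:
-20*(-247/(-317))*(-2) = -20*(-247*(-1/317))*(-2) = -4940*(-2)/317 = -20*(-494/317) = 9880/317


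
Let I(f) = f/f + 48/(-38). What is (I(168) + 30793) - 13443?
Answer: 329645/19 ≈ 17350.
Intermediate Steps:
I(f) = -5/19 (I(f) = 1 + 48*(-1/38) = 1 - 24/19 = -5/19)
(I(168) + 30793) - 13443 = (-5/19 + 30793) - 13443 = 585062/19 - 13443 = 329645/19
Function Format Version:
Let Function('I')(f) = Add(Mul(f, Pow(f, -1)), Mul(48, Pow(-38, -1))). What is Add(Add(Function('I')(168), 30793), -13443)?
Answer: Rational(329645, 19) ≈ 17350.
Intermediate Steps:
Function('I')(f) = Rational(-5, 19) (Function('I')(f) = Add(1, Mul(48, Rational(-1, 38))) = Add(1, Rational(-24, 19)) = Rational(-5, 19))
Add(Add(Function('I')(168), 30793), -13443) = Add(Add(Rational(-5, 19), 30793), -13443) = Add(Rational(585062, 19), -13443) = Rational(329645, 19)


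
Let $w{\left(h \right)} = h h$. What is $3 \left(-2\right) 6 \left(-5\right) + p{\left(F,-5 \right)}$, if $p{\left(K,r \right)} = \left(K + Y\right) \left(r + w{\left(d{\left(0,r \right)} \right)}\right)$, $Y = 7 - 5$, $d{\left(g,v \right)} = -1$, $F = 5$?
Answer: $152$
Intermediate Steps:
$Y = 2$ ($Y = 7 - 5 = 2$)
$w{\left(h \right)} = h^{2}$
$p{\left(K,r \right)} = \left(1 + r\right) \left(2 + K\right)$ ($p{\left(K,r \right)} = \left(K + 2\right) \left(r + \left(-1\right)^{2}\right) = \left(2 + K\right) \left(r + 1\right) = \left(2 + K\right) \left(1 + r\right) = \left(1 + r\right) \left(2 + K\right)$)
$3 \left(-2\right) 6 \left(-5\right) + p{\left(F,-5 \right)} = 3 \left(-2\right) 6 \left(-5\right) + \left(2 + 5 + 2 \left(-5\right) + 5 \left(-5\right)\right) = 3 \left(\left(-12\right) \left(-5\right)\right) + \left(2 + 5 - 10 - 25\right) = 3 \cdot 60 - 28 = 180 - 28 = 152$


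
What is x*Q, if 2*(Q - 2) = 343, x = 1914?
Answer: 332079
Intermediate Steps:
Q = 347/2 (Q = 2 + (½)*343 = 2 + 343/2 = 347/2 ≈ 173.50)
x*Q = 1914*(347/2) = 332079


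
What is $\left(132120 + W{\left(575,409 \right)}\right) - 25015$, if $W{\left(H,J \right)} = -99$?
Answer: $107006$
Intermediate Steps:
$\left(132120 + W{\left(575,409 \right)}\right) - 25015 = \left(132120 - 99\right) - 25015 = 132021 - 25015 = 107006$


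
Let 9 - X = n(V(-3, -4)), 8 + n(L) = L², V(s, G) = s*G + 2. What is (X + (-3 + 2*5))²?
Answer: 29584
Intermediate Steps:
V(s, G) = 2 + G*s (V(s, G) = G*s + 2 = 2 + G*s)
n(L) = -8 + L²
X = -179 (X = 9 - (-8 + (2 - 4*(-3))²) = 9 - (-8 + (2 + 12)²) = 9 - (-8 + 14²) = 9 - (-8 + 196) = 9 - 1*188 = 9 - 188 = -179)
(X + (-3 + 2*5))² = (-179 + (-3 + 2*5))² = (-179 + (-3 + 10))² = (-179 + 7)² = (-172)² = 29584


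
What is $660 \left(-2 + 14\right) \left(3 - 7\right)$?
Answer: $-31680$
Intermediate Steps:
$660 \left(-2 + 14\right) \left(3 - 7\right) = 660 \cdot 12 \left(-4\right) = 660 \left(-48\right) = -31680$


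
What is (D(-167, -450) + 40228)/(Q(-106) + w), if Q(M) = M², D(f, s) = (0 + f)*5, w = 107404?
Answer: 39393/118640 ≈ 0.33204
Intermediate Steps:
D(f, s) = 5*f (D(f, s) = f*5 = 5*f)
(D(-167, -450) + 40228)/(Q(-106) + w) = (5*(-167) + 40228)/((-106)² + 107404) = (-835 + 40228)/(11236 + 107404) = 39393/118640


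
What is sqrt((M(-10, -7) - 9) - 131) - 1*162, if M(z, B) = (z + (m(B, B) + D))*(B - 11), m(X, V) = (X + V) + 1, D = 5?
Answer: -162 + 2*sqrt(46) ≈ -148.44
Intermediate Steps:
m(X, V) = 1 + V + X (m(X, V) = (V + X) + 1 = 1 + V + X)
M(z, B) = (-11 + B)*(6 + z + 2*B) (M(z, B) = (z + ((1 + B + B) + 5))*(B - 11) = (z + ((1 + 2*B) + 5))*(-11 + B) = (z + (6 + 2*B))*(-11 + B) = (6 + z + 2*B)*(-11 + B) = (-11 + B)*(6 + z + 2*B))
sqrt((M(-10, -7) - 9) - 131) - 1*162 = sqrt(((-66 - 16*(-7) - 11*(-10) + 2*(-7)**2 - 7*(-10)) - 9) - 131) - 1*162 = sqrt(((-66 + 112 + 110 + 2*49 + 70) - 9) - 131) - 162 = sqrt(((-66 + 112 + 110 + 98 + 70) - 9) - 131) - 162 = sqrt((324 - 9) - 131) - 162 = sqrt(315 - 131) - 162 = sqrt(184) - 162 = 2*sqrt(46) - 162 = -162 + 2*sqrt(46)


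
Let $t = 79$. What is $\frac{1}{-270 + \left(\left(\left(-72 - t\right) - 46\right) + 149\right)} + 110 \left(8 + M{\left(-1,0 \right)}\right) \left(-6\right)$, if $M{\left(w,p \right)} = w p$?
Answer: $- \frac{1679041}{318} \approx -5280.0$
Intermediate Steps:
$M{\left(w,p \right)} = p w$
$\frac{1}{-270 + \left(\left(\left(-72 - t\right) - 46\right) + 149\right)} + 110 \left(8 + M{\left(-1,0 \right)}\right) \left(-6\right) = \frac{1}{-270 + \left(\left(\left(-72 - 79\right) - 46\right) + 149\right)} + 110 \left(8 + 0 \left(-1\right)\right) \left(-6\right) = \frac{1}{-270 + \left(\left(\left(-72 - 79\right) - 46\right) + 149\right)} + 110 \left(8 + 0\right) \left(-6\right) = \frac{1}{-270 + \left(\left(-151 - 46\right) + 149\right)} + 110 \cdot 8 \left(-6\right) = \frac{1}{-270 + \left(-197 + 149\right)} + 110 \left(-48\right) = \frac{1}{-270 - 48} - 5280 = \frac{1}{-318} - 5280 = - \frac{1}{318} - 5280 = - \frac{1679041}{318}$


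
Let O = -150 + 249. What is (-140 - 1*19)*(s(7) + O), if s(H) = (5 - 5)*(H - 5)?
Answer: -15741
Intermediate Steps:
s(H) = 0 (s(H) = 0*(-5 + H) = 0)
O = 99
(-140 - 1*19)*(s(7) + O) = (-140 - 1*19)*(0 + 99) = (-140 - 19)*99 = -159*99 = -15741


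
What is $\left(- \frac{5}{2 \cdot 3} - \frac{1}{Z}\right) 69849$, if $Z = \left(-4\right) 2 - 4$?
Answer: $- \frac{209547}{4} \approx -52387.0$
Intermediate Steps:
$Z = -12$ ($Z = -8 - 4 = -12$)
$\left(- \frac{5}{2 \cdot 3} - \frac{1}{Z}\right) 69849 = \left(- \frac{5}{2 \cdot 3} - \frac{1}{-12}\right) 69849 = \left(- \frac{5}{6} - - \frac{1}{12}\right) 69849 = \left(\left(-5\right) \frac{1}{6} + \frac{1}{12}\right) 69849 = \left(- \frac{5}{6} + \frac{1}{12}\right) 69849 = \left(- \frac{3}{4}\right) 69849 = - \frac{209547}{4}$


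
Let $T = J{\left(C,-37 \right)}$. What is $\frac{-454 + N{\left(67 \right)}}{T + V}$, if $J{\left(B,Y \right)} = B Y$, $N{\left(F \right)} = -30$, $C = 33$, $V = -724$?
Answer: $\frac{484}{1945} \approx 0.24884$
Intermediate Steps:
$T = -1221$ ($T = 33 \left(-37\right) = -1221$)
$\frac{-454 + N{\left(67 \right)}}{T + V} = \frac{-454 - 30}{-1221 - 724} = - \frac{484}{-1945} = \left(-484\right) \left(- \frac{1}{1945}\right) = \frac{484}{1945}$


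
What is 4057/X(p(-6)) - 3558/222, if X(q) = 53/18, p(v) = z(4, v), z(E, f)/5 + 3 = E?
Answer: 2670533/1961 ≈ 1361.8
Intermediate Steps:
z(E, f) = -15 + 5*E
p(v) = 5 (p(v) = -15 + 5*4 = -15 + 20 = 5)
X(q) = 53/18 (X(q) = 53*(1/18) = 53/18)
4057/X(p(-6)) - 3558/222 = 4057/(53/18) - 3558/222 = 4057*(18/53) - 3558*1/222 = 73026/53 - 593/37 = 2670533/1961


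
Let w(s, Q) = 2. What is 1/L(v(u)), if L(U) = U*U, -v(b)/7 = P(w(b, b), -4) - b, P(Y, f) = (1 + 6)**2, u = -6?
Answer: 1/148225 ≈ 6.7465e-6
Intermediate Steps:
P(Y, f) = 49 (P(Y, f) = 7**2 = 49)
v(b) = -343 + 7*b (v(b) = -7*(49 - b) = -343 + 7*b)
L(U) = U**2
1/L(v(u)) = 1/((-343 + 7*(-6))**2) = 1/((-343 - 42)**2) = 1/((-385)**2) = 1/148225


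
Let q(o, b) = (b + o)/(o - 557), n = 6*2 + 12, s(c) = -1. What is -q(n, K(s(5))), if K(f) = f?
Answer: 23/533 ≈ 0.043152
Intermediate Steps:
n = 24 (n = 12 + 12 = 24)
q(o, b) = (b + o)/(-557 + o)
-q(n, K(s(5))) = -(-1 + 24)/(-557 + 24) = -23/(-533) = -(-1)*23/533 = -1*(-23/533) = 23/533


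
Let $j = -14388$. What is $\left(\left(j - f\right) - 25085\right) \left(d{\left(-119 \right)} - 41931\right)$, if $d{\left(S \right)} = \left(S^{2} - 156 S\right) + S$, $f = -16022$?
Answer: $218680575$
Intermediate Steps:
$d{\left(S \right)} = S^{2} - 155 S$
$\left(\left(j - f\right) - 25085\right) \left(d{\left(-119 \right)} - 41931\right) = \left(\left(-14388 - -16022\right) - 25085\right) \left(- 119 \left(-155 - 119\right) - 41931\right) = \left(\left(-14388 + 16022\right) - 25085\right) \left(\left(-119\right) \left(-274\right) - 41931\right) = \left(1634 - 25085\right) \left(32606 - 41931\right) = \left(-23451\right) \left(-9325\right) = 218680575$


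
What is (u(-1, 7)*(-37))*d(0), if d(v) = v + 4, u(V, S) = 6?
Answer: -888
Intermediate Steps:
d(v) = 4 + v
(u(-1, 7)*(-37))*d(0) = (6*(-37))*(4 + 0) = -222*4 = -888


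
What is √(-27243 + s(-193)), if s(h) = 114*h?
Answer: 7*I*√1005 ≈ 221.91*I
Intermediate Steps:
√(-27243 + s(-193)) = √(-27243 + 114*(-193)) = √(-27243 - 22002) = √(-49245) = 7*I*√1005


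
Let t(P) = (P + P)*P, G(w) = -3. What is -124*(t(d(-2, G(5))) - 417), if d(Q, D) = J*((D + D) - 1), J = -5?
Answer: -252092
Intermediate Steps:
d(Q, D) = 5 - 10*D (d(Q, D) = -5*((D + D) - 1) = -5*(2*D - 1) = -5*(-1 + 2*D) = 5 - 10*D)
t(P) = 2*P**2 (t(P) = (2*P)*P = 2*P**2)
-124*(t(d(-2, G(5))) - 417) = -124*(2*(5 - 10*(-3))**2 - 417) = -124*(2*(5 + 30)**2 - 417) = -124*(2*35**2 - 417) = -124*(2*1225 - 417) = -124*(2450 - 417) = -124*2033 = -252092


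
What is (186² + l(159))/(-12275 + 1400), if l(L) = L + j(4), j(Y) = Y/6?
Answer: -104267/32625 ≈ -3.1959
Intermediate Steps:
j(Y) = Y/6 (j(Y) = Y*(⅙) = Y/6)
l(L) = ⅔ + L (l(L) = L + (⅙)*4 = L + ⅔ = ⅔ + L)
(186² + l(159))/(-12275 + 1400) = (186² + (⅔ + 159))/(-12275 + 1400) = (34596 + 479/3)/(-10875) = (104267/3)*(-1/10875) = -104267/32625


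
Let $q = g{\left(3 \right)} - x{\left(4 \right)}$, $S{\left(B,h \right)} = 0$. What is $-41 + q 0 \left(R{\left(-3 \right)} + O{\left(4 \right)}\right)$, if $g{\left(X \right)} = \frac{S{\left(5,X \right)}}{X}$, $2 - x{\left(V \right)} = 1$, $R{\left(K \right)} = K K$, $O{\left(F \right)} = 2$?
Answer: $-41$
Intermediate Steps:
$R{\left(K \right)} = K^{2}$
$x{\left(V \right)} = 1$ ($x{\left(V \right)} = 2 - 1 = 1$)
$g{\left(X \right)} = 0$ ($g{\left(X \right)} = \frac{0}{X} = 0$)
$q = -1$ ($q = 0 - 1 = -1$)
$-41 + q 0 \left(R{\left(-3 \right)} + O{\left(4 \right)}\right) = -41 - 0 \left(\left(-3\right)^{2} + 2\right) = -41 - 0 \left(9 + 2\right) = -41 - 0 \cdot 11 = -41 - 0 = -41 + 0 = -41$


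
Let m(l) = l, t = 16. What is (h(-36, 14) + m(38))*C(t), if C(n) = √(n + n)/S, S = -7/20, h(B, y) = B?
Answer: -160*√2/7 ≈ -32.325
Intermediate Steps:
S = -7/20 (S = -7*1/20 = -7/20 ≈ -0.35000)
C(n) = -20*√2*√n/7 (C(n) = √(n + n)/(-7/20) = √(2*n)*(-20/7) = (√2*√n)*(-20/7) = -20*√2*√n/7)
(h(-36, 14) + m(38))*C(t) = (-36 + 38)*(-20*√2*√16/7) = 2*(-20/7*√2*4) = 2*(-80*√2/7) = -160*√2/7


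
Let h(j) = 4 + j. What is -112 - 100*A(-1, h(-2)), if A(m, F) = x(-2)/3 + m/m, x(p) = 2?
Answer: -836/3 ≈ -278.67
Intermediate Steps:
A(m, F) = 5/3 (A(m, F) = 2/3 + m/m = 2*(⅓) + 1 = ⅔ + 1 = 5/3)
-112 - 100*A(-1, h(-2)) = -112 - 100*5/3 = -112 - 500/3 = -836/3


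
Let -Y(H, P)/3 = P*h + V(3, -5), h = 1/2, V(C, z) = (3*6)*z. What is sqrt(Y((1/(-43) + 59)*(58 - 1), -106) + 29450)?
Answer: sqrt(29879) ≈ 172.86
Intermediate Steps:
V(C, z) = 18*z
h = 1/2 ≈ 0.50000
Y(H, P) = 270 - 3*P/2 (Y(H, P) = -3*(P*(1/2) + 18*(-5)) = -3*(P/2 - 90) = -3*(-90 + P/2) = 270 - 3*P/2)
sqrt(Y((1/(-43) + 59)*(58 - 1), -106) + 29450) = sqrt((270 - 3/2*(-106)) + 29450) = sqrt((270 + 159) + 29450) = sqrt(429 + 29450) = sqrt(29879)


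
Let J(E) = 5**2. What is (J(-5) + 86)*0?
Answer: 0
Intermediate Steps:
J(E) = 25
(J(-5) + 86)*0 = (25 + 86)*0 = 111*0 = 0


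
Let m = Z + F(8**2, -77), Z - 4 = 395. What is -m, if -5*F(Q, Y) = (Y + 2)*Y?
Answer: 756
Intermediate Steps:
Z = 399 (Z = 4 + 395 = 399)
F(Q, Y) = -Y*(2 + Y)/5 (F(Q, Y) = -(Y + 2)*Y/5 = -(2 + Y)*Y/5 = -Y*(2 + Y)/5)
m = -756 (m = 399 - 1/5*(-77)*(2 - 77) = 399 - 1/5*(-77)*(-75) = 399 - 1155 = -756)
-m = -1*(-756) = 756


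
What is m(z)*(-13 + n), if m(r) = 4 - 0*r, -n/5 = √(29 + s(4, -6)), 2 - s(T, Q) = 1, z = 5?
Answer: -52 - 20*√30 ≈ -161.54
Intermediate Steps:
s(T, Q) = 1 (s(T, Q) = 2 - 1*1 = 2 - 1 = 1)
n = -5*√30 (n = -5*√(29 + 1) = -5*√30 ≈ -27.386)
m(r) = 4 (m(r) = 4 - 1*0 = 4 + 0 = 4)
m(z)*(-13 + n) = 4*(-13 - 5*√30) = -52 - 20*√30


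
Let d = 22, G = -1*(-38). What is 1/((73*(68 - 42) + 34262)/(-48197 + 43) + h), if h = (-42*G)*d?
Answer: -24077/845409704 ≈ -2.8480e-5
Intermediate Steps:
G = 38
h = -35112 (h = -42*38*22 = -1596*22 = -35112)
1/((73*(68 - 42) + 34262)/(-48197 + 43) + h) = 1/((73*(68 - 42) + 34262)/(-48197 + 43) - 35112) = 1/((73*26 + 34262)/(-48154) - 35112) = 1/((1898 + 34262)*(-1/48154) - 35112) = 1/(36160*(-1/48154) - 35112) = 1/(-18080/24077 - 35112) = 1/(-845409704/24077) = -24077/845409704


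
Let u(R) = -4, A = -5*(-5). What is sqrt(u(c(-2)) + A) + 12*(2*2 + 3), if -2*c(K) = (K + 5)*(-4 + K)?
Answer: 84 + sqrt(21) ≈ 88.583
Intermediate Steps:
A = 25
c(K) = -(-4 + K)*(5 + K)/2 (c(K) = -(K + 5)*(-4 + K)/2 = -(5 + K)*(-4 + K)/2 = -(-4 + K)*(5 + K)/2)
sqrt(u(c(-2)) + A) + 12*(2*2 + 3) = sqrt(-4 + 25) + 12*(2*2 + 3) = sqrt(21) + 12*(4 + 3) = sqrt(21) + 12*7 = sqrt(21) + 84 = 84 + sqrt(21)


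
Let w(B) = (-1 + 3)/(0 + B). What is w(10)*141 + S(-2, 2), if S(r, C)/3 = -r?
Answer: 171/5 ≈ 34.200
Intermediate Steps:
S(r, C) = -3*r (S(r, C) = 3*(-r) = -3*r)
w(B) = 2/B
w(10)*141 + S(-2, 2) = (2/10)*141 - 3*(-2) = (2*(⅒))*141 + 6 = (⅕)*141 + 6 = 141/5 + 6 = 171/5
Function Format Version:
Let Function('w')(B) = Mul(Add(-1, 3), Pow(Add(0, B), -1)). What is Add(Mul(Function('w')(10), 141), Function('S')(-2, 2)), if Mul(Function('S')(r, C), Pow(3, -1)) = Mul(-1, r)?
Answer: Rational(171, 5) ≈ 34.200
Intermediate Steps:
Function('S')(r, C) = Mul(-3, r) (Function('S')(r, C) = Mul(3, Mul(-1, r)) = Mul(-3, r))
Function('w')(B) = Mul(2, Pow(B, -1))
Add(Mul(Function('w')(10), 141), Function('S')(-2, 2)) = Add(Mul(Mul(2, Pow(10, -1)), 141), Mul(-3, -2)) = Add(Mul(Mul(2, Rational(1, 10)), 141), 6) = Add(Mul(Rational(1, 5), 141), 6) = Add(Rational(141, 5), 6) = Rational(171, 5)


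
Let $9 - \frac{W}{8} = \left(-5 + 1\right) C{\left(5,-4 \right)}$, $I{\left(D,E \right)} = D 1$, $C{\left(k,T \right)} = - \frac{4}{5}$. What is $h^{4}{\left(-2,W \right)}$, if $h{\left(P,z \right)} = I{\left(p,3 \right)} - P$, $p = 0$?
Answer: $16$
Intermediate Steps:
$C{\left(k,T \right)} = - \frac{4}{5}$ ($C{\left(k,T \right)} = \left(-4\right) \frac{1}{5} = - \frac{4}{5}$)
$I{\left(D,E \right)} = D$
$W = \frac{232}{5}$ ($W = 72 - 8 \left(-5 + 1\right) \left(- \frac{4}{5}\right) = 72 - 8 \left(\left(-4\right) \left(- \frac{4}{5}\right)\right) = 72 - \frac{128}{5} = \frac{232}{5} \approx 46.4$)
$h{\left(P,z \right)} = - P$ ($h{\left(P,z \right)} = 0 - P = - P$)
$h^{4}{\left(-2,W \right)} = \left(\left(-1\right) \left(-2\right)\right)^{4} = 2^{4} = 16$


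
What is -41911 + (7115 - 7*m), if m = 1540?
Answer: -45576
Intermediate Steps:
-41911 + (7115 - 7*m) = -41911 + (7115 - 7*1540) = -41911 + (7115 - 1*10780) = -41911 + (7115 - 10780) = -41911 - 3665 = -45576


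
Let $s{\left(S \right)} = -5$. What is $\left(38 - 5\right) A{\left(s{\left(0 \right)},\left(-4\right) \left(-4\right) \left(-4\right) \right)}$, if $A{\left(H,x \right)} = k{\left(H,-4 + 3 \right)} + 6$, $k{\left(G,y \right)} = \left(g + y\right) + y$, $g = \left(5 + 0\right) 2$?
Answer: $462$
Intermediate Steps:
$g = 10$ ($g = 5 \cdot 2 = 10$)
$k{\left(G,y \right)} = 10 + 2 y$ ($k{\left(G,y \right)} = \left(10 + y\right) + y = 10 + 2 y$)
$A{\left(H,x \right)} = 14$ ($A{\left(H,x \right)} = \left(10 + 2 \left(-4 + 3\right)\right) + 6 = \left(10 + 2 \left(-1\right)\right) + 6 = \left(10 - 2\right) + 6 = 8 + 6 = 14$)
$\left(38 - 5\right) A{\left(s{\left(0 \right)},\left(-4\right) \left(-4\right) \left(-4\right) \right)} = \left(38 - 5\right) 14 = 33 \cdot 14 = 462$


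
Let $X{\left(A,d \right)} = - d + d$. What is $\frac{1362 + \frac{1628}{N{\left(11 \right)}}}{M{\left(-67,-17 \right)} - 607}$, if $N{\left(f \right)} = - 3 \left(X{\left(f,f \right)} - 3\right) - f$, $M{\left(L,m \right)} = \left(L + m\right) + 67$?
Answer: $- \frac{137}{156} \approx -0.87821$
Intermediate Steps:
$M{\left(L,m \right)} = 67 + L + m$
$X{\left(A,d \right)} = 0$
$N{\left(f \right)} = 9 - f$ ($N{\left(f \right)} = - 3 \left(0 - 3\right) - f = \left(-3\right) \left(-3\right) - f = 9 - f$)
$\frac{1362 + \frac{1628}{N{\left(11 \right)}}}{M{\left(-67,-17 \right)} - 607} = \frac{1362 + \frac{1628}{9 - 11}}{\left(67 - 67 - 17\right) - 607} = \frac{1362 + \frac{1628}{9 - 11}}{-17 - 607} = \frac{1362 + \frac{1628}{-2}}{-624} = \left(1362 + 1628 \left(- \frac{1}{2}\right)\right) \left(- \frac{1}{624}\right) = \left(1362 - 814\right) \left(- \frac{1}{624}\right) = 548 \left(- \frac{1}{624}\right) = - \frac{137}{156}$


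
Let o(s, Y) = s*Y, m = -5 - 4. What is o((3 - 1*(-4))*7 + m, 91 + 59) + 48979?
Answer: 54979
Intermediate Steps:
m = -9
o(s, Y) = Y*s
o((3 - 1*(-4))*7 + m, 91 + 59) + 48979 = (91 + 59)*((3 - 1*(-4))*7 - 9) + 48979 = 150*((3 + 4)*7 - 9) + 48979 = 150*(7*7 - 9) + 48979 = 150*(49 - 9) + 48979 = 150*40 + 48979 = 6000 + 48979 = 54979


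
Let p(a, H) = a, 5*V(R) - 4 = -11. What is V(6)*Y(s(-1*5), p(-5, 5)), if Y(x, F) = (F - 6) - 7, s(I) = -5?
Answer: 126/5 ≈ 25.200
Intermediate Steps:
V(R) = -7/5 (V(R) = 4/5 + (1/5)*(-11) = 4/5 - 11/5 = -7/5)
Y(x, F) = -13 + F (Y(x, F) = (-6 + F) - 7 = -13 + F)
V(6)*Y(s(-1*5), p(-5, 5)) = -7*(-13 - 5)/5 = -7/5*(-18) = 126/5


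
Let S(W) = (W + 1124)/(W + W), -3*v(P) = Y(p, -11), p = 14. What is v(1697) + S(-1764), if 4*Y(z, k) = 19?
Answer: -2473/1764 ≈ -1.4019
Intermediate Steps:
Y(z, k) = 19/4 (Y(z, k) = (1/4)*19 = 19/4)
v(P) = -19/12 (v(P) = -1/3*19/4 = -19/12)
S(W) = (1124 + W)/(2*W) (S(W) = (1124 + W)/((2*W)) = (1124 + W)*(1/(2*W)) = (1124 + W)/(2*W))
v(1697) + S(-1764) = -19/12 + (1/2)*(1124 - 1764)/(-1764) = -19/12 + (1/2)*(-1/1764)*(-640) = -19/12 + 80/441 = -2473/1764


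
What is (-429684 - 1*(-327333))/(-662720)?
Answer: 939/6080 ≈ 0.15444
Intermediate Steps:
(-429684 - 1*(-327333))/(-662720) = (-429684 + 327333)*(-1/662720) = -102351*(-1/662720) = 939/6080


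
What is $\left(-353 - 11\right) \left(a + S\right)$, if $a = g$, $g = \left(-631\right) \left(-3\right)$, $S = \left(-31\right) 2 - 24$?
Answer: $-657748$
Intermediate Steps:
$S = -86$ ($S = -62 - 24 = -86$)
$g = 1893$
$a = 1893$
$\left(-353 - 11\right) \left(a + S\right) = \left(-353 - 11\right) \left(1893 - 86\right) = \left(-364\right) 1807 = -657748$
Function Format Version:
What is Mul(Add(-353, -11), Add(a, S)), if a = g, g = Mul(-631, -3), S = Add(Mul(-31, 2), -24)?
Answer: -657748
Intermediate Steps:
S = -86 (S = Add(-62, -24) = -86)
g = 1893
a = 1893
Mul(Add(-353, -11), Add(a, S)) = Mul(Add(-353, -11), Add(1893, -86)) = Mul(-364, 1807) = -657748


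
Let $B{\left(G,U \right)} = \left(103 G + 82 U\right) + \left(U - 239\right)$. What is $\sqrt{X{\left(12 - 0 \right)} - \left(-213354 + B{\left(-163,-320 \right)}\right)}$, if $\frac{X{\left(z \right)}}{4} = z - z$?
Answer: $\sqrt{256942} \approx 506.89$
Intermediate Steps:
$X{\left(z \right)} = 0$ ($X{\left(z \right)} = 4 \left(z - z\right) = 4 \cdot 0 = 0$)
$B{\left(G,U \right)} = -239 + 83 U + 103 G$ ($B{\left(G,U \right)} = \left(82 U + 103 G\right) + \left(-239 + U\right) = -239 + 83 U + 103 G$)
$\sqrt{X{\left(12 - 0 \right)} - \left(-213354 + B{\left(-163,-320 \right)}\right)} = \sqrt{0 - \left(-213593 - 26560 - 16789\right)} = \sqrt{0 + \left(213354 - \left(-239 - 26560 - 16789\right)\right)} = \sqrt{0 + \left(213354 - -43588\right)} = \sqrt{0 + \left(213354 + 43588\right)} = \sqrt{0 + 256942} = \sqrt{256942}$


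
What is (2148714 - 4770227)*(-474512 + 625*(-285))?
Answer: 1710896379781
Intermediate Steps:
(2148714 - 4770227)*(-474512 + 625*(-285)) = -2621513*(-474512 - 178125) = -2621513*(-652637) = 1710896379781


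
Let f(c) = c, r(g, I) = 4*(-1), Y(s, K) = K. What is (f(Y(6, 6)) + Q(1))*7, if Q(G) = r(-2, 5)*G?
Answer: 14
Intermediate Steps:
r(g, I) = -4
Q(G) = -4*G
(f(Y(6, 6)) + Q(1))*7 = (6 - 4*1)*7 = (6 - 4)*7 = 2*7 = 14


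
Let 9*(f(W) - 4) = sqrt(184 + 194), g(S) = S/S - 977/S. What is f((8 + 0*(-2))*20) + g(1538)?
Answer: 6713/1538 + sqrt(42)/3 ≈ 6.5250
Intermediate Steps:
g(S) = 1 - 977/S
f(W) = 4 + sqrt(42)/3 (f(W) = 4 + sqrt(184 + 194)/9 = 4 + sqrt(378)/9 = 4 + (3*sqrt(42))/9 = 4 + sqrt(42)/3)
f((8 + 0*(-2))*20) + g(1538) = (4 + sqrt(42)/3) + (-977 + 1538)/1538 = (4 + sqrt(42)/3) + (1/1538)*561 = (4 + sqrt(42)/3) + 561/1538 = 6713/1538 + sqrt(42)/3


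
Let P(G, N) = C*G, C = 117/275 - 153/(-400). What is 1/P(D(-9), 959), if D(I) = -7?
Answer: -880/4977 ≈ -0.17681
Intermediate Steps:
C = 711/880 (C = 117*(1/275) - 153*(-1/400) = 117/275 + 153/400 = 711/880 ≈ 0.80795)
P(G, N) = 711*G/880
1/P(D(-9), 959) = 1/((711/880)*(-7)) = 1/(-4977/880) = -880/4977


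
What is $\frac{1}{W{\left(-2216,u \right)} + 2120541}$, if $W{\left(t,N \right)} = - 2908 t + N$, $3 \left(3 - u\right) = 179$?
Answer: $\frac{3}{25693837} \approx 1.1676 \cdot 10^{-7}$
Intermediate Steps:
$u = - \frac{170}{3}$ ($u = 3 - \frac{179}{3} = - \frac{170}{3} \approx -56.667$)
$W{\left(t,N \right)} = N - 2908 t$
$\frac{1}{W{\left(-2216,u \right)} + 2120541} = \frac{1}{\left(- \frac{170}{3} - -6444128\right) + 2120541} = \frac{1}{\left(- \frac{170}{3} + 6444128\right) + 2120541} = \frac{1}{\frac{19332214}{3} + 2120541} = \frac{1}{\frac{25693837}{3}} = \frac{3}{25693837}$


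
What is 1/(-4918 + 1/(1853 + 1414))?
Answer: -3267/16067105 ≈ -0.00020333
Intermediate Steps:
1/(-4918 + 1/(1853 + 1414)) = 1/(-4918 + 1/3267) = 1/(-16067105/3267) = -3267/16067105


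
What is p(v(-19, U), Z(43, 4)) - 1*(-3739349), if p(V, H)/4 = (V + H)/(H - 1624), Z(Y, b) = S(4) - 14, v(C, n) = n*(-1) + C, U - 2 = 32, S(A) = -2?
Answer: 1533133159/410 ≈ 3.7393e+6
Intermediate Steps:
U = 34 (U = 2 + 32 = 34)
v(C, n) = C - n (v(C, n) = -n + C = C - n)
Z(Y, b) = -16 (Z(Y, b) = -2 - 14 = -16)
p(V, H) = 4*(H + V)/(-1624 + H) (p(V, H) = 4*((V + H)/(H - 1624)) = 4*((H + V)/(-1624 + H)) = 4*(H + V)/(-1624 + H))
p(v(-19, U), Z(43, 4)) - 1*(-3739349) = 4*(-16 + (-19 - 1*34))/(-1624 - 16) - 1*(-3739349) = 4*(-16 + (-19 - 34))/(-1640) + 3739349 = 4*(-1/1640)*(-16 - 53) + 3739349 = 4*(-1/1640)*(-69) + 3739349 = 69/410 + 3739349 = 1533133159/410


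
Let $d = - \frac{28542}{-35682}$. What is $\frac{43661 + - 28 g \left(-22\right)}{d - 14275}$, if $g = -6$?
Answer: $- \frac{237671855}{84888668} \approx -2.7998$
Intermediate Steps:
$d = \frac{4757}{5947}$ ($d = \left(-28542\right) \left(- \frac{1}{35682}\right) = \frac{4757}{5947} \approx 0.7999$)
$\frac{43661 + - 28 g \left(-22\right)}{d - 14275} = \frac{43661 + \left(-28\right) \left(-6\right) \left(-22\right)}{\frac{4757}{5947} - 14275} = \frac{43661 + 168 \left(-22\right)}{- \frac{84888668}{5947}} = \left(43661 - 3696\right) \left(- \frac{5947}{84888668}\right) = 39965 \left(- \frac{5947}{84888668}\right) = - \frac{237671855}{84888668}$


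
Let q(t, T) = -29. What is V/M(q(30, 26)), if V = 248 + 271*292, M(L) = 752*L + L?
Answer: -26460/7279 ≈ -3.6351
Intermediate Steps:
M(L) = 753*L
V = 79380 (V = 248 + 79132 = 79380)
V/M(q(30, 26)) = 79380/((753*(-29))) = 79380/(-21837) = 79380*(-1/21837) = -26460/7279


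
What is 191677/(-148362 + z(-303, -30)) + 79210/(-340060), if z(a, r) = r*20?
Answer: -1924524016/1266400443 ≈ -1.5197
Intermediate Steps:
z(a, r) = 20*r
191677/(-148362 + z(-303, -30)) + 79210/(-340060) = 191677/(-148362 + 20*(-30)) + 79210/(-340060) = 191677/(-148362 - 600) + 79210*(-1/340060) = 191677/(-148962) - 7921/34006 = 191677*(-1/148962) - 7921/34006 = -191677/148962 - 7921/34006 = -1924524016/1266400443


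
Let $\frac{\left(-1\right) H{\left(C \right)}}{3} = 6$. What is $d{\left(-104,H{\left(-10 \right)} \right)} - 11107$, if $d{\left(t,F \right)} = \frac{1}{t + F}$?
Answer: $- \frac{1355055}{122} \approx -11107.0$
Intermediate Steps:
$H{\left(C \right)} = -18$ ($H{\left(C \right)} = \left(-3\right) 6 = -18$)
$d{\left(t,F \right)} = \frac{1}{F + t}$
$d{\left(-104,H{\left(-10 \right)} \right)} - 11107 = \frac{1}{-18 - 104} - 11107 = \frac{1}{-122} - 11107 = - \frac{1}{122} - 11107 = - \frac{1355055}{122}$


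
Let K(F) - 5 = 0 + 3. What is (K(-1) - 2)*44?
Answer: 264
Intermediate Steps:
K(F) = 8 (K(F) = 5 + (0 + 3) = 5 + 3 = 8)
(K(-1) - 2)*44 = (8 - 2)*44 = 6*44 = 264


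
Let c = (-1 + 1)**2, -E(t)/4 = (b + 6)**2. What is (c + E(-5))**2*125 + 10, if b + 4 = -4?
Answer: 32010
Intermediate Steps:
b = -8 (b = -4 - 4 = -8)
E(t) = -16 (E(t) = -4*(-8 + 6)**2 = -4*(-2)**2 = -4*4 = -16)
c = 0 (c = 0**2 = 0)
(c + E(-5))**2*125 + 10 = (0 - 16)**2*125 + 10 = (-16)**2*125 + 10 = 256*125 + 10 = 32000 + 10 = 32010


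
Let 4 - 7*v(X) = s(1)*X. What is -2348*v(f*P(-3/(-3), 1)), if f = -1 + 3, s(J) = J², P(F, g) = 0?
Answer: -9392/7 ≈ -1341.7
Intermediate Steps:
f = 2
v(X) = 4/7 - X/7 (v(X) = 4/7 - 1²*X/7 = 4/7 - X/7)
-2348*v(f*P(-3/(-3), 1)) = -2348*(4/7 - 2*0/7) = -2348*(4/7 - ⅐*0) = -2348*(4/7 + 0) = -2348*4/7 = -9392/7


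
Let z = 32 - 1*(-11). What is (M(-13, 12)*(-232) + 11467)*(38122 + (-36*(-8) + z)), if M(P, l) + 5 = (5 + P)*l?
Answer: 1341971247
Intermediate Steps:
z = 43 (z = 32 + 11 = 43)
M(P, l) = -5 + l*(5 + P) (M(P, l) = -5 + (5 + P)*l = -5 + l*(5 + P))
(M(-13, 12)*(-232) + 11467)*(38122 + (-36*(-8) + z)) = ((-5 + 5*12 - 13*12)*(-232) + 11467)*(38122 + (-36*(-8) + 43)) = ((-5 + 60 - 156)*(-232) + 11467)*(38122 + (288 + 43)) = (-101*(-232) + 11467)*(38122 + 331) = (23432 + 11467)*38453 = 34899*38453 = 1341971247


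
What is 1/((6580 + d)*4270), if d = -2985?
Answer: 1/15350650 ≈ 6.5144e-8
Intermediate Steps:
1/((6580 + d)*4270) = 1/((6580 - 2985)*4270) = (1/4270)/3595 = (1/3595)*(1/4270) = 1/15350650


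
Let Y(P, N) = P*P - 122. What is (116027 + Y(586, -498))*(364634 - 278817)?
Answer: 39415833917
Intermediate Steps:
Y(P, N) = -122 + P² (Y(P, N) = P² - 122 = -122 + P²)
(116027 + Y(586, -498))*(364634 - 278817) = (116027 + (-122 + 586²))*(364634 - 278817) = (116027 + (-122 + 343396))*85817 = (116027 + 343274)*85817 = 459301*85817 = 39415833917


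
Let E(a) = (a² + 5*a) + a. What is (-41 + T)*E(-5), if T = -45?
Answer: 430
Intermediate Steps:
E(a) = a² + 6*a
(-41 + T)*E(-5) = (-41 - 45)*(-5*(6 - 5)) = -(-430) = -86*(-5) = 430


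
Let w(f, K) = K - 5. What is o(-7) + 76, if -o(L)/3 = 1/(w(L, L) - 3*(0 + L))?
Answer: 227/3 ≈ 75.667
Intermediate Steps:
w(f, K) = -5 + K
o(L) = -3/(-5 - 2*L) (o(L) = -3/((-5 + L) - 3*(0 + L)) = -3/((-5 + L) - 3*L) = -3/(-5 - 2*L))
o(-7) + 76 = 3/(5 + 2*(-7)) + 76 = 3/(5 - 14) + 76 = 3/(-9) + 76 = 3*(-1/9) + 76 = -1/3 + 76 = 227/3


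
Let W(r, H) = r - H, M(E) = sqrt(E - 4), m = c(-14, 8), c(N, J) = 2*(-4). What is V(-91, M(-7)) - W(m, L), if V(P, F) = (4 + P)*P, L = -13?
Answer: 7912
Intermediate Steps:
c(N, J) = -8
m = -8
M(E) = sqrt(-4 + E)
V(P, F) = P*(4 + P)
V(-91, M(-7)) - W(m, L) = -91*(4 - 91) - (-8 - 1*(-13)) = -91*(-87) - (-8 + 13) = 7917 - 1*5 = 7917 - 5 = 7912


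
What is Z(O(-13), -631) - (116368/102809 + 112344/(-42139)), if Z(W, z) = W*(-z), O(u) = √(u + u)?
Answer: 949477592/618895493 + 631*I*√26 ≈ 1.5341 + 3217.5*I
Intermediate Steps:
O(u) = √2*√u (O(u) = √(2*u) = √2*√u)
Z(W, z) = -W*z
Z(O(-13), -631) - (116368/102809 + 112344/(-42139)) = -1*√2*√(-13)*(-631) - (116368/102809 + 112344/(-42139)) = -1*√2*(I*√13)*(-631) - (116368*(1/102809) + 112344*(-1/42139)) = -1*I*√26*(-631) - (16624/14687 - 112344/42139) = 631*I*√26 - 1*(-949477592/618895493) = 631*I*√26 + 949477592/618895493 = 949477592/618895493 + 631*I*√26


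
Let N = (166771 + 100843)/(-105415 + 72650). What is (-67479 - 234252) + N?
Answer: -9886483829/32765 ≈ -3.0174e+5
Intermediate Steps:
N = -267614/32765 (N = 267614/(-32765) = 267614*(-1/32765) = -267614/32765 ≈ -8.1677)
(-67479 - 234252) + N = (-67479 - 234252) - 267614/32765 = -301731 - 267614/32765 = -9886483829/32765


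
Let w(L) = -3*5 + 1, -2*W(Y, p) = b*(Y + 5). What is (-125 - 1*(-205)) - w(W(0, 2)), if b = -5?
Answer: 94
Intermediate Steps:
W(Y, p) = 25/2 + 5*Y/2 (W(Y, p) = -(-5)*(Y + 5)/2 = -(-5)*(5 + Y)/2 = -(-25 - 5*Y)/2 = 25/2 + 5*Y/2)
w(L) = -14 (w(L) = -15 + 1 = -14)
(-125 - 1*(-205)) - w(W(0, 2)) = (-125 - 1*(-205)) - 1*(-14) = (-125 + 205) + 14 = 80 + 14 = 94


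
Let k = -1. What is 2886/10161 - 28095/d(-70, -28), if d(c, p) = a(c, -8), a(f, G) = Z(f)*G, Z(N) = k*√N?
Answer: 962/3387 + 5619*I*√70/112 ≈ 0.28403 + 419.75*I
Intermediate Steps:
Z(N) = -√N
a(f, G) = -G*√f (a(f, G) = (-√f)*G = -G*√f)
d(c, p) = 8*√c (d(c, p) = -1*(-8)*√c = 8*√c)
2886/10161 - 28095/d(-70, -28) = 2886/10161 - 28095*(-I*√70/560) = 2886*(1/10161) - 28095*(-I*√70/560) = 962/3387 - 28095*(-I*√70/560) = 962/3387 - (-5619)*I*√70/112 = 962/3387 + 5619*I*√70/112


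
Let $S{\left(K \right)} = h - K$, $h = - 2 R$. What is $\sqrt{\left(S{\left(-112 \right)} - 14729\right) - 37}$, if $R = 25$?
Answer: $4 i \sqrt{919} \approx 121.26 i$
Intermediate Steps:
$h = -50$ ($h = \left(-2\right) 25 = -50$)
$S{\left(K \right)} = -50 - K$
$\sqrt{\left(S{\left(-112 \right)} - 14729\right) - 37} = \sqrt{\left(\left(-50 - -112\right) - 14729\right) - 37} = \sqrt{\left(\left(-50 + 112\right) - 14729\right) - 37} = \sqrt{\left(62 - 14729\right) - 37} = \sqrt{-14667 - 37} = \sqrt{-14704} = 4 i \sqrt{919}$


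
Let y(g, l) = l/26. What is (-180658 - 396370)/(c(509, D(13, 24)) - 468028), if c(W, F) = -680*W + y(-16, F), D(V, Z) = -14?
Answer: 7501364/10583931 ≈ 0.70875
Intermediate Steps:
y(g, l) = l/26 (y(g, l) = l*(1/26) = l/26)
c(W, F) = -680*W + F/26
(-180658 - 396370)/(c(509, D(13, 24)) - 468028) = (-180658 - 396370)/((-680*509 + (1/26)*(-14)) - 468028) = -577028/((-346120 - 7/13) - 468028) = -577028/(-4499567/13 - 468028) = -577028/(-10583931/13) = -577028*(-13/10583931) = 7501364/10583931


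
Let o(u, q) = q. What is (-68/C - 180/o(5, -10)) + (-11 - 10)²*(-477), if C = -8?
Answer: -420661/2 ≈ -2.1033e+5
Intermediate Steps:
(-68/C - 180/o(5, -10)) + (-11 - 10)²*(-477) = (-68/(-8) - 180/(-10)) + (-11 - 10)²*(-477) = (-68*(-⅛) - 180*(-⅒)) + (-21)²*(-477) = (17/2 + 18) + 441*(-477) = 53/2 - 210357 = -420661/2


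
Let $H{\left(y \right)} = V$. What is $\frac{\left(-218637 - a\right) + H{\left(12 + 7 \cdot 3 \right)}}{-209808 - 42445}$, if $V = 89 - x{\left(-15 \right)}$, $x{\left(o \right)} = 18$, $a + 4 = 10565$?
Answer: $\frac{229127}{252253} \approx 0.90832$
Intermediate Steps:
$a = 10561$ ($a = -4 + 10565 = 10561$)
$V = 71$ ($V = 89 - 18 = 71$)
$H{\left(y \right)} = 71$
$\frac{\left(-218637 - a\right) + H{\left(12 + 7 \cdot 3 \right)}}{-209808 - 42445} = \frac{\left(-218637 - 10561\right) + 71}{-209808 - 42445} = \frac{\left(-218637 - 10561\right) + 71}{-252253} = \left(-229198 + 71\right) \left(- \frac{1}{252253}\right) = \left(-229127\right) \left(- \frac{1}{252253}\right) = \frac{229127}{252253}$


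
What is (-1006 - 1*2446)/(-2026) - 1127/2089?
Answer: 2463963/2116157 ≈ 1.1644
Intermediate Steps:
(-1006 - 1*2446)/(-2026) - 1127/2089 = (-1006 - 2446)*(-1/2026) - 1127*1/2089 = -3452*(-1/2026) - 1127/2089 = 1726/1013 - 1127/2089 = 2463963/2116157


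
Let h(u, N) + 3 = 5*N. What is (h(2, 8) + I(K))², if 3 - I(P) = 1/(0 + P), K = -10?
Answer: 160801/100 ≈ 1608.0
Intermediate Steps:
h(u, N) = -3 + 5*N
I(P) = 3 - 1/P (I(P) = 3 - 1/(0 + P) = 3 - 1/P)
(h(2, 8) + I(K))² = ((-3 + 5*8) + (3 - 1/(-10)))² = ((-3 + 40) + (3 - 1*(-⅒)))² = (37 + (3 + ⅒))² = (37 + 31/10)² = (401/10)² = 160801/100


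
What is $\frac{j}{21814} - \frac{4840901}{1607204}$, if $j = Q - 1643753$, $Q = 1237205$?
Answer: $- \frac{379502493103}{17529774028} \approx -21.649$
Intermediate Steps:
$j = -406548$ ($j = 1237205 - 1643753 = -406548$)
$\frac{j}{21814} - \frac{4840901}{1607204} = - \frac{406548}{21814} - \frac{4840901}{1607204} = \left(-406548\right) \frac{1}{21814} - \frac{4840901}{1607204} = - \frac{203274}{10907} - \frac{4840901}{1607204} = - \frac{379502493103}{17529774028}$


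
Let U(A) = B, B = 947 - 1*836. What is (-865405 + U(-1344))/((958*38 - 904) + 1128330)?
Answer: -432647/581915 ≈ -0.74349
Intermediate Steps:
B = 111 (B = 947 - 836 = 111)
U(A) = 111
(-865405 + U(-1344))/((958*38 - 904) + 1128330) = (-865405 + 111)/((958*38 - 904) + 1128330) = -865294/((36404 - 904) + 1128330) = -865294/(35500 + 1128330) = -865294/1163830 = -865294*1/1163830 = -432647/581915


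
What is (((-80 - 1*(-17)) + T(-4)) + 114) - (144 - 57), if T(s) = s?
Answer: -40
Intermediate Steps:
(((-80 - 1*(-17)) + T(-4)) + 114) - (144 - 57) = (((-80 - 1*(-17)) - 4) + 114) - (144 - 57) = (((-80 + 17) - 4) + 114) - 1*87 = ((-63 - 4) + 114) - 87 = (-67 + 114) - 87 = 47 - 87 = -40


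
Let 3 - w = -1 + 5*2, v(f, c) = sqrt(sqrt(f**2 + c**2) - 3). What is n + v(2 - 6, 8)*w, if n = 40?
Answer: 40 - 6*sqrt(-3 + 4*sqrt(5)) ≈ 25.371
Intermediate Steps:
v(f, c) = sqrt(-3 + sqrt(c**2 + f**2)) (v(f, c) = sqrt(sqrt(c**2 + f**2) - 3) = sqrt(-3 + sqrt(c**2 + f**2)))
w = -6 (w = 3 - (-1 + 5*2) = 3 - (-1 + 10) = 3 - 1*9 = 3 - 9 = -6)
n + v(2 - 6, 8)*w = 40 + sqrt(-3 + sqrt(8**2 + (2 - 6)**2))*(-6) = 40 + sqrt(-3 + sqrt(64 + (-4)**2))*(-6) = 40 + sqrt(-3 + sqrt(64 + 16))*(-6) = 40 + sqrt(-3 + sqrt(80))*(-6) = 40 + sqrt(-3 + 4*sqrt(5))*(-6) = 40 - 6*sqrt(-3 + 4*sqrt(5))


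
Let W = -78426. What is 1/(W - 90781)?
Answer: -1/169207 ≈ -5.9099e-6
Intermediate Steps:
1/(W - 90781) = 1/(-78426 - 90781) = 1/(-169207) = -1/169207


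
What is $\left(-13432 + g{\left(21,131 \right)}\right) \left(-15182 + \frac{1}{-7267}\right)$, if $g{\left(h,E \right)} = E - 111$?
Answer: $\frac{1479713704140}{7267} \approx 2.0362 \cdot 10^{8}$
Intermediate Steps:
$g{\left(h,E \right)} = -111 + E$ ($g{\left(h,E \right)} = E - 111 = -111 + E$)
$\left(-13432 + g{\left(21,131 \right)}\right) \left(-15182 + \frac{1}{-7267}\right) = \left(-13432 + \left(-111 + 131\right)\right) \left(-15182 + \frac{1}{-7267}\right) = \left(-13432 + 20\right) \left(-15182 - \frac{1}{7267}\right) = \left(-13412\right) \left(- \frac{110327595}{7267}\right) = \frac{1479713704140}{7267}$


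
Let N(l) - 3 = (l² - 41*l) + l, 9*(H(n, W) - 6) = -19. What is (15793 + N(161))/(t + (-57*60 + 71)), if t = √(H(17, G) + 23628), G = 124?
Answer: -62546121/5925266 - 105831*√212687/100729522 ≈ -11.040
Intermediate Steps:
H(n, W) = 35/9 (H(n, W) = 6 + (⅑)*(-19) = 6 - 19/9 = 35/9)
t = √212687/3 (t = √(35/9 + 23628) = √(212687/9) = √212687/3 ≈ 153.73)
N(l) = 3 + l² - 40*l (N(l) = 3 + ((l² - 41*l) + l) = 3 + (l² - 40*l) = 3 + l² - 40*l)
(15793 + N(161))/(t + (-57*60 + 71)) = (15793 + (3 + 161² - 40*161))/(√212687/3 + (-57*60 + 71)) = (15793 + (3 + 25921 - 6440))/(√212687/3 + (-3420 + 71)) = (15793 + 19484)/(√212687/3 - 3349) = 35277/(-3349 + √212687/3)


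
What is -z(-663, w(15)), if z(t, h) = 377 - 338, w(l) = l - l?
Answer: -39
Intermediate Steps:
w(l) = 0
z(t, h) = 39
-z(-663, w(15)) = -1*39 = -39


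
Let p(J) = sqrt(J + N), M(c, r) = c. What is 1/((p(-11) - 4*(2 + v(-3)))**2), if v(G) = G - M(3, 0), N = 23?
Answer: 67/14884 - 4*sqrt(3)/3721 ≈ 0.0026396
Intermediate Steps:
p(J) = sqrt(23 + J) (p(J) = sqrt(J + 23) = sqrt(23 + J))
v(G) = -3 + G (v(G) = G - 1*3 = G - 3 = -3 + G)
1/((p(-11) - 4*(2 + v(-3)))**2) = 1/((sqrt(23 - 11) - 4*(2 + (-3 - 3)))**2) = 1/((sqrt(12) - 4*(2 - 6))**2) = 1/((2*sqrt(3) - 4*(-4))**2) = 1/((2*sqrt(3) + 16)**2) = 1/((16 + 2*sqrt(3))**2) = (16 + 2*sqrt(3))**(-2)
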